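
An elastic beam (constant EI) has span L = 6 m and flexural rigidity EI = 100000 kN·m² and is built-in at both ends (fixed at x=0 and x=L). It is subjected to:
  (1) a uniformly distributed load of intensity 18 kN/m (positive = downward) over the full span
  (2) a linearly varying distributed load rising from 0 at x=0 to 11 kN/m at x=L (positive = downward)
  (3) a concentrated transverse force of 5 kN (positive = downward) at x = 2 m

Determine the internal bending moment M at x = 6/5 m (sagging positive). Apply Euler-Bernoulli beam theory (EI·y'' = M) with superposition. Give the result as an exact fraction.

Load 1 — uniform load w=18 kN/m over full span:
  M_1 = wLx/2 - wL²/12 - wx²/2 = 18·6·(6/5)/2 - 18·6²/12 - 18·(6/5)²/2 = -54/25 kN·m
Load 2 — triangular load w₀=11 kN/m (0→w₀ over full span):
  M_2 = 3w₀Lx/20 - w₀L²/30 - w₀x³/(6L) = 3·11·6·(6/5)/20 - 11·6²/30 - 11·(6/5)³/(6·6) = -231/125 kN·m
Load 3 — point force P=5 kN at a=2 m (b=L-a=4):
  M_3 = Pb²(3a+b)x/L³ - Pab²/L²  [x≤a] = 5·4²·(3·2+4)·(6/5)/6³ - 5·2·4²/6² = 0 kN·m
Superposition: M = Σ M_i = -501/125 kN·m ≈ -4.008000 kN·m

M(6/5) = -501/125 kN·m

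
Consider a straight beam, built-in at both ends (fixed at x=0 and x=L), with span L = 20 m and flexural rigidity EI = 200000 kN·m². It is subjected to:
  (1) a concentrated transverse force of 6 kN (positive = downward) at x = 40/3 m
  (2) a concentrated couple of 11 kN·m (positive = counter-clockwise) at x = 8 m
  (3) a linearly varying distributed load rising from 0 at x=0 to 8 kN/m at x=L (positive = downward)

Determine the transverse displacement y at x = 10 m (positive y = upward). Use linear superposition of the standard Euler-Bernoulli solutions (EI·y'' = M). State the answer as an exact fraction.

Load 1 — point force P=6 kN at a=40/3 m (b=L-a=20/3):
  y_1 = -Pb²x²(3aL-(3a+b)x)/(6L³EI)  [x≤a] = -6·(20/3)²·10²·(3·(40/3)·20-(3·(40/3)+(20/3))·10)/(6·20³·200000) = -1/1080 m
Load 2 — applied couple M₀=11 kN·m at a=8 m (b=L-a=12):
  y_2 = (R_Ax³/6 - M_Ax²/2 - M₀(x-a)²/2)/EI  [x>a] with R_A=99/125, M_A=33/25 = ((99/125)·10³/6 - (33/25)·10²/2 - 11·(10-8)²/2)/200000 = 11/50000 m
Load 3 — triangular load w₀=8 kN/m (0→w₀ over full span):
  y_3 = -w₀x²(L-x)²(x+2L)/(120LEI) = -8·10²·(20-10)²·(10+2·20)/(120·20·200000) = -1/120 m
Superposition: y = Σ y_i = -12203/1350000 m ≈ -0.009039 m

y(10) = -12203/1350000 m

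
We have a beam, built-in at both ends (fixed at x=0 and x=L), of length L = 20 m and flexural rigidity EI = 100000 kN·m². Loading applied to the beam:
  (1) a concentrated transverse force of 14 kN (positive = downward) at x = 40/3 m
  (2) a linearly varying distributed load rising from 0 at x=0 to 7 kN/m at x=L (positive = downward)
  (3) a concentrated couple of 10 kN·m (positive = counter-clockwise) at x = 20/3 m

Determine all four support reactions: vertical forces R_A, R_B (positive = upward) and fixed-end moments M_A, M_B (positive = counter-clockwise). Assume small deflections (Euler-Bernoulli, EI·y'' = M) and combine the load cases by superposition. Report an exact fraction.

Load 1 — point force P=14 kN at a=40/3 m (b=L-a=20/3):
  R_A = Pb²(3a+b)/L³ = 14·(20/3)²·(3·(40/3)+(20/3))/20³ = 98/27 kN
  M_A = Pab²/L² = 14·(40/3)·(20/3)²/20² = 560/27 kN·m
  R_B = Pa²(a+3b)/L³ = 14·(40/3)²·((40/3)+3·(20/3))/20³ = 280/27 kN
  M_B = -Pa²b/L² = -14·(40/3)²·(20/3)/20² = -1120/27 kN·m
Load 2 — triangular load w₀=7 kN/m (0→w₀ over full span):
  R_A = 3w₀L/20 = 3·7·20/20 = 21 kN
  M_A = w₀L²/30 = 7·20²/30 = 280/3 kN·m
  R_B = 7w₀L/20 = 7·7·20/20 = 49 kN
  M_B = -w₀L²/20 = -7·20²/20 = -140 kN·m
Load 3 — applied couple M₀=10 kN·m at a=20/3 m (b=L-a=40/3):
  R_A = 6M₀ab/L³ = 6·10·(20/3)·(40/3)/20³ = 2/3 kN
  M_A = M₀b(2a-b)/L² = 10·(40/3)·(2·(20/3)-(40/3))/20² = 0 kN·m
  R_B = -6M₀ab/L³ = -6·10·(20/3)·(40/3)/20³ = -2/3 kN
  M_B = M₀a(2b-a)/L² = 10·(20/3)·(2·(40/3)-(20/3))/20² = 10/3 kN·m
Superposition: R_A = 683/27 kN, M_A = 3080/27 kN·m, R_B = 1585/27 kN, M_B = -4810/27 kN·m

R_A = 683/27 kN, M_A = 3080/27 kN·m, R_B = 1585/27 kN, M_B = -4810/27 kN·m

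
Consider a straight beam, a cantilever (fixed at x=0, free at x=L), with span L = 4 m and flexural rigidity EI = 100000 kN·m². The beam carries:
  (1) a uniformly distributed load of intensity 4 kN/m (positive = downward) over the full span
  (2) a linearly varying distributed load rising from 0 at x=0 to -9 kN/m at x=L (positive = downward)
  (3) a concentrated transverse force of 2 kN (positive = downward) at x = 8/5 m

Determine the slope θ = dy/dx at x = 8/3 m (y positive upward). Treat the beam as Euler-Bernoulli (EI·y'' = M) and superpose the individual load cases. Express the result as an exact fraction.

θ(8/3) = 1588/6328125 rad

Load 1 — uniform load w=4 kN/m over full span:
  θ_1 = -wx(x²-3Lx+3L²)/(6EI) = -4·(8/3)·((8/3)²-3·4·(8/3)+3·4²)/(6·100000) = -104/253125 rad
Load 2 — triangular load w₀=-9 kN/m (0→w₀ over full span):
  θ_2 = (w₀Lx²/4-w₀L²x/3-w₀x⁴/(24L))/EI = ((-9)·4·(8/3)²/4-(-9)·4²·(8/3)/3-(-9)·(8/3)⁴/(24·4))/100000 = 58/84375 rad
Load 3 — point force P=2 kN at a=8/5 m (b=L-a=12/5):
  θ_3 = -Pa²/(2EI)  [x>a] = -2·(8/5)²/(2·100000) = -2/78125 rad
Superposition: θ = Σ θ_i = 1588/6328125 rad ≈ 0.000251 rad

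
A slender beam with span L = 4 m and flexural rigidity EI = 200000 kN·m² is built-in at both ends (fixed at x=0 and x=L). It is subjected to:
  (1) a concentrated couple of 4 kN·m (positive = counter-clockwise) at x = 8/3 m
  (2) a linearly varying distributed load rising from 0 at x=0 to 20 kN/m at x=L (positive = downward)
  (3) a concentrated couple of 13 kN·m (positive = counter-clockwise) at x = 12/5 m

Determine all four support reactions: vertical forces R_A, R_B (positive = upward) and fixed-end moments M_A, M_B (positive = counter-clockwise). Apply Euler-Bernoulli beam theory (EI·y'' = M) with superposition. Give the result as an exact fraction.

Load 1 — applied couple M₀=4 kN·m at a=8/3 m (b=L-a=4/3):
  R_A = 6M₀ab/L³ = 6·4·(8/3)·(4/3)/4³ = 4/3 kN
  M_A = M₀b(2a-b)/L² = 4·(4/3)·(2·(8/3)-(4/3))/4² = 4/3 kN·m
  R_B = -6M₀ab/L³ = -6·4·(8/3)·(4/3)/4³ = -4/3 kN
  M_B = M₀a(2b-a)/L² = 4·(8/3)·(2·(4/3)-(8/3))/4² = 0 kN·m
Load 2 — triangular load w₀=20 kN/m (0→w₀ over full span):
  R_A = 3w₀L/20 = 3·20·4/20 = 12 kN
  M_A = w₀L²/30 = 20·4²/30 = 32/3 kN·m
  R_B = 7w₀L/20 = 7·20·4/20 = 28 kN
  M_B = -w₀L²/20 = -20·4²/20 = -16 kN·m
Load 3 — applied couple M₀=13 kN·m at a=12/5 m (b=L-a=8/5):
  R_A = 6M₀ab/L³ = 6·13·(12/5)·(8/5)/4³ = 117/25 kN
  M_A = M₀b(2a-b)/L² = 13·(8/5)·(2·(12/5)-(8/5))/4² = 104/25 kN·m
  R_B = -6M₀ab/L³ = -6·13·(12/5)·(8/5)/4³ = -117/25 kN
  M_B = M₀a(2b-a)/L² = 13·(12/5)·(2·(8/5)-(12/5))/4² = 39/25 kN·m
Superposition: R_A = 1351/75 kN, M_A = 404/25 kN·m, R_B = 1649/75 kN, M_B = -361/25 kN·m

R_A = 1351/75 kN, M_A = 404/25 kN·m, R_B = 1649/75 kN, M_B = -361/25 kN·m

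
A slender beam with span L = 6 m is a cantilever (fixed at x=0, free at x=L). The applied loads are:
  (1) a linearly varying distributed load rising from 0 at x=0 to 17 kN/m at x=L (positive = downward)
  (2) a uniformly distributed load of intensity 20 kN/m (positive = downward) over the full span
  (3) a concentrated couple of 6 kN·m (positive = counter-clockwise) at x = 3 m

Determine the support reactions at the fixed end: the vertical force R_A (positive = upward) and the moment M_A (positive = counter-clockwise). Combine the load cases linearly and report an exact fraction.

R_A = 171 kN, M_A = 558 kN·m

Load 1 — triangular load w₀=17 kN/m (0→w₀ over full span):
  R_A = w₀L/2 = 17·6/2 = 51 kN
  M_A = w₀L²/3 = 17·6²/3 = 204 kN·m
Load 2 — uniform load w=20 kN/m over full span:
  R_A = wL = 20·6 = 120 kN
  M_A = wL²/2 = 20·6²/2 = 360 kN·m
Load 3 — applied couple M₀=6 kN·m at a=3 m (b=L-a=3):
  R_A = 0 kN
  M_A = -M₀ = -6 kN·m
Superposition: R_A = 171 kN, M_A = 558 kN·m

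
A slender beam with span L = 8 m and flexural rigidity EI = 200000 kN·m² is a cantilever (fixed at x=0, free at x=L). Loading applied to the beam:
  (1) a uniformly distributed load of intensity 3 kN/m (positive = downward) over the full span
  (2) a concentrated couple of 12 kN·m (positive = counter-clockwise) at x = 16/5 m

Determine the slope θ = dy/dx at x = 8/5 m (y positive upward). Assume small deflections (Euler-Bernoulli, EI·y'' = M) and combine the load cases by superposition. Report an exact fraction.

θ(8/5) = -413/781250 rad

Load 1 — uniform load w=3 kN/m over full span:
  θ_1 = -wx(x²-3Lx+3L²)/(6EI) = -3·(8/5)·((8/5)²-3·8·(8/5)+3·8²)/(6·200000) = -244/390625 rad
Load 2 — applied couple M₀=12 kN·m at a=16/5 m (b=L-a=24/5):
  θ_2 = M₀x/EI  [x≤a] = 12·(8/5)/200000 = 3/31250 rad
Superposition: θ = Σ θ_i = -413/781250 rad ≈ -0.000529 rad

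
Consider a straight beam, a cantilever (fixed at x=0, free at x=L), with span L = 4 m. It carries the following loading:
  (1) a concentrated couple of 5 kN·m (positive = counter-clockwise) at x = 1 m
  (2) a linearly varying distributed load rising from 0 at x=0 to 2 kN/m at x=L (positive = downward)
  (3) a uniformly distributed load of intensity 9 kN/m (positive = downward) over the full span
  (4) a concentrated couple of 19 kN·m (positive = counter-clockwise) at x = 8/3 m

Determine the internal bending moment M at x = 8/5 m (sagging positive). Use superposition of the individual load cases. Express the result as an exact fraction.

M(8/5) = -1441/125 kN·m

Load 1 — applied couple M₀=5 kN·m at a=1 m (b=L-a=3):
  M_1 = 0  [x>a] = 0 kN·m
Load 2 — triangular load w₀=2 kN/m (0→w₀ over full span):
  M_2 = w₀Lx/2 - w₀L²/3 - w₀x³/(6L) = 2·4·(8/5)/2 - 2·4²/3 - 2·(8/5)³/(6·4) = -576/125 kN·m
Load 3 — uniform load w=9 kN/m over full span:
  M_3 = -w(L-x)²/2 = -9·(4-(8/5))²/2 = -648/25 kN·m
Load 4 — applied couple M₀=19 kN·m at a=8/3 m (b=L-a=4/3):
  M_4 = M₀  [x≤a] = 19 = 19 kN·m
Superposition: M = Σ M_i = -1441/125 kN·m ≈ -11.528000 kN·m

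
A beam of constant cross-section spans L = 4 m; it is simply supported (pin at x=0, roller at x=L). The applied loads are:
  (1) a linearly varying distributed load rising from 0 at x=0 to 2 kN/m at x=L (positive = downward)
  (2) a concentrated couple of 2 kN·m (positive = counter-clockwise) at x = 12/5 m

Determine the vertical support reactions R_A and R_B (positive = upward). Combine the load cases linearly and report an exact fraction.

Load 1 — triangular load w₀=2 kN/m (0→w₀ over full span):
  R_A = w₀L/6 = 2·4/6 = 4/3 kN
  R_B = w₀L/3 = 2·4/3 = 8/3 kN
Load 2 — applied couple M₀=2 kN·m at a=12/5 m (b=L-a=8/5):
  R_A = M₀/L = 2/4 = 1/2 kN
  R_B = -M₀/L = -2/4 = -1/2 kN
Superposition: R_A = 11/6 kN, R_B = 13/6 kN

R_A = 11/6 kN, R_B = 13/6 kN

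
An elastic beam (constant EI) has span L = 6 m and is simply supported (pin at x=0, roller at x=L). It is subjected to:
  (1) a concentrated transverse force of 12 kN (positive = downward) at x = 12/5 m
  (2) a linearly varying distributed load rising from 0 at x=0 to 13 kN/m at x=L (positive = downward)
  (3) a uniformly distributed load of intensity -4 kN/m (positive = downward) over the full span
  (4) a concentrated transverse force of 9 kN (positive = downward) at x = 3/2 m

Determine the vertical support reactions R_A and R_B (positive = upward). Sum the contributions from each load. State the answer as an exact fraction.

Load 1 — point force P=12 kN at a=12/5 m (b=L-a=18/5):
  R_A = Pb/L = 12·(18/5)/6 = 36/5 kN
  R_B = Pa/L = 12·(12/5)/6 = 24/5 kN
Load 2 — triangular load w₀=13 kN/m (0→w₀ over full span):
  R_A = w₀L/6 = 13·6/6 = 13 kN
  R_B = w₀L/3 = 13·6/3 = 26 kN
Load 3 — uniform load w=-4 kN/m over full span:
  R_A = wL/2 = (-4)·6/2 = -12 kN
  R_B = wL/2 = (-4)·6/2 = -12 kN
Load 4 — point force P=9 kN at a=3/2 m (b=L-a=9/2):
  R_A = Pb/L = 9·(9/2)/6 = 27/4 kN
  R_B = Pa/L = 9·(3/2)/6 = 9/4 kN
Superposition: R_A = 299/20 kN, R_B = 421/20 kN

R_A = 299/20 kN, R_B = 421/20 kN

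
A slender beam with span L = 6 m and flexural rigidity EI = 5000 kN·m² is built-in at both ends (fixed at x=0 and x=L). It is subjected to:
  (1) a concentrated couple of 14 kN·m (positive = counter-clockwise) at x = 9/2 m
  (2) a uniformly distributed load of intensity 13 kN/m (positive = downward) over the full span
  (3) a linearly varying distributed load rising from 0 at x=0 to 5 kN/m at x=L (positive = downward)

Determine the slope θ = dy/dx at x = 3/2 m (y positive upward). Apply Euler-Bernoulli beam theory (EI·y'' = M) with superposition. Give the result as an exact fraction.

θ(3/2) = -7593/1280000 rad

Load 1 — applied couple M₀=14 kN·m at a=9/2 m (b=L-a=3/2):
  θ_1 = (R_Ax²/2 - M_Ax)/EI  [x≤a] with R_A=21/8, M_A=35/8 = ((21/8)·(3/2)²/2 - (35/8)·(3/2))/5000 = -231/320000 rad
Load 2 — uniform load w=13 kN/m over full span:
  θ_2 = -wx(L-x)(L-2x)/(12EI) = -13·(3/2)·(6-(3/2))·(6-2·(3/2))/(12·5000) = -351/80000 rad
Load 3 — triangular load w₀=5 kN/m (0→w₀ over full span):
  θ_3 = -w₀(2x(L-x)(L-2x)(x+2L)+x²(L-x)²)/(120LEI) = -5·(2·(3/2)·(6-(3/2))·(6-2·(3/2))·((3/2)+2·6)+(3/2)²·(6-(3/2))²)/(120·6·5000) = -1053/1280000 rad
Superposition: θ = Σ θ_i = -7593/1280000 rad ≈ -0.005932 rad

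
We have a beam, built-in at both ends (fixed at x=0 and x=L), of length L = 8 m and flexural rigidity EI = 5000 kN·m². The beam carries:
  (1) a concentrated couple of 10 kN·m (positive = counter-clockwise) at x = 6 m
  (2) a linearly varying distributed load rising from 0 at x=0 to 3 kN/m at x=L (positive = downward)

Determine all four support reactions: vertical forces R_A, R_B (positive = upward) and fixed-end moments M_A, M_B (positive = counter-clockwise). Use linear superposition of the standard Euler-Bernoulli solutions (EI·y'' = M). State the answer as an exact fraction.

R_A = 801/160 kN, M_A = 381/40 kN·m, R_B = 1119/160 kN, M_B = -459/40 kN·m

Load 1 — applied couple M₀=10 kN·m at a=6 m (b=L-a=2):
  R_A = 6M₀ab/L³ = 6·10·6·2/8³ = 45/32 kN
  M_A = M₀b(2a-b)/L² = 10·2·(2·6-2)/8² = 25/8 kN·m
  R_B = -6M₀ab/L³ = -6·10·6·2/8³ = -45/32 kN
  M_B = M₀a(2b-a)/L² = 10·6·(2·2-6)/8² = -15/8 kN·m
Load 2 — triangular load w₀=3 kN/m (0→w₀ over full span):
  R_A = 3w₀L/20 = 3·3·8/20 = 18/5 kN
  M_A = w₀L²/30 = 3·8²/30 = 32/5 kN·m
  R_B = 7w₀L/20 = 7·3·8/20 = 42/5 kN
  M_B = -w₀L²/20 = -3·8²/20 = -48/5 kN·m
Superposition: R_A = 801/160 kN, M_A = 381/40 kN·m, R_B = 1119/160 kN, M_B = -459/40 kN·m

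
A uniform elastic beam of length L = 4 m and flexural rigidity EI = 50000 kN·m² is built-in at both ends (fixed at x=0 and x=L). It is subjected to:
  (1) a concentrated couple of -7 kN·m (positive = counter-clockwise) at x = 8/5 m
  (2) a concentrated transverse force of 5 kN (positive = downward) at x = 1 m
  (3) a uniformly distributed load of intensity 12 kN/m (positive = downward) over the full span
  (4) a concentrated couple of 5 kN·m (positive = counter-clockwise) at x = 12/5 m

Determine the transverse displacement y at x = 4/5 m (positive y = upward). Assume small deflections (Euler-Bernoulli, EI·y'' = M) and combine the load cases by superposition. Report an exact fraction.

Load 1 — applied couple M₀=-7 kN·m at a=8/5 m (b=L-a=12/5):
  y_1 = (R_Ax³/6 - M_Ax²/2)/EI  [x≤a] with R_A=-63/25, M_A=-21/25 = ((-63/25)·(4/5)³/6 - (-21/25)·(4/5)²/2)/50000 = 21/19531250 m
Load 2 — point force P=5 kN at a=1 m (b=L-a=3):
  y_2 = -Pb²x²(3aL-(3a+b)x)/(6L³EI)  [x≤a] = -5·3²·(4/5)²·(3·1·4-(3·1+3)·(4/5))/(6·4³·50000) = -27/2500000 m
Load 3 — uniform load w=12 kN/m over full span:
  y_3 = -wx²(L-x)²/(24EI) = -12·(4/5)²·(4-(4/5))²/(24·50000) = -128/1953125 m
Load 4 — applied couple M₀=5 kN·m at a=12/5 m (b=L-a=8/5):
  y_4 = (R_Ax³/6 - M_Ax²/2)/EI  [x≤a] with R_A=9/5, M_A=8/5 = ((9/5)·(4/5)³/6 - (8/5)·(4/5)²/2)/50000 = -14/1953125 m
Superposition: y = Σ y_i = -25759/312500000 m ≈ -0.000082 m

y(4/5) = -25759/312500000 m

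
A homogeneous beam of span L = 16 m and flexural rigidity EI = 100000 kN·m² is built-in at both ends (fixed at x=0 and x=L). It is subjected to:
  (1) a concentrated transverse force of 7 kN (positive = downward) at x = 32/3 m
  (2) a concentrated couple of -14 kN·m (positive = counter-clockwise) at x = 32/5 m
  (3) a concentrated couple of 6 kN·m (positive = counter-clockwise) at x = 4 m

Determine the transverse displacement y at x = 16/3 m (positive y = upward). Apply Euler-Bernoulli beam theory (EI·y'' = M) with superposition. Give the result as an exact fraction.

Load 1 — point force P=7 kN at a=32/3 m (b=L-a=16/3):
  y_1 = -Pb²x²(3aL-(3a+b)x)/(6L³EI)  [x≤a] = -7·(16/3)²·(16/3)²·(3·(32/3)·16-(3·(32/3)+(16/3))·(16/3))/(6·16³·100000) = -4928/6834375 m
Load 2 — applied couple M₀=-14 kN·m at a=32/5 m (b=L-a=48/5):
  y_2 = (R_Ax³/6 - M_Ax²/2)/EI  [x≤a] with R_A=-63/50, M_A=-42/25 = ((-63/50)·(16/3)³/6 - (-42/25)·(16/3)²/2)/100000 = -56/703125 m
Load 3 — applied couple M₀=6 kN·m at a=4 m (b=L-a=12):
  y_3 = (R_Ax³/6 - M_Ax²/2 - M₀(x-a)²/2)/EI  [x>a] with R_A=27/64, M_A=-9/8 = ((27/64)·(16/3)³/6 - (-9/8)·(16/3)²/2 - 6·((16/3)-4)²/2)/100000 = 2/9375 m
Superposition: y = Σ y_i = -100358/170859375 m ≈ -0.000587 m

y(16/3) = -100358/170859375 m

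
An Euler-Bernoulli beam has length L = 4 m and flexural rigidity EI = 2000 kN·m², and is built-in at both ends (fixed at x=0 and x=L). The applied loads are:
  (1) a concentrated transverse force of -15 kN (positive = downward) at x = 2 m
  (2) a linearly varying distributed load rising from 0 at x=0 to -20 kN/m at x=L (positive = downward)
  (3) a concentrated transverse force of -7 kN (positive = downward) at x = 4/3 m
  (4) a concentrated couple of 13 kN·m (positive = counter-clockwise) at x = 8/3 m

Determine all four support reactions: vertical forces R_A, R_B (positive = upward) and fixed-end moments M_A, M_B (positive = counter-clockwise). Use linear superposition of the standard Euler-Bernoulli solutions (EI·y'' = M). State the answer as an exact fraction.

Load 1 — point force P=-15 kN at a=2 m (b=L-a=2):
  R_A = Pb²(3a+b)/L³ = (-15)·2²·(3·2+2)/4³ = -15/2 kN
  M_A = Pab²/L² = (-15)·2·2²/4² = -15/2 kN·m
  R_B = Pa²(a+3b)/L³ = (-15)·2²·(2+3·2)/4³ = -15/2 kN
  M_B = -Pa²b/L² = -(-15)·2²·2/4² = 15/2 kN·m
Load 2 — triangular load w₀=-20 kN/m (0→w₀ over full span):
  R_A = 3w₀L/20 = 3·(-20)·4/20 = -12 kN
  M_A = w₀L²/30 = (-20)·4²/30 = -32/3 kN·m
  R_B = 7w₀L/20 = 7·(-20)·4/20 = -28 kN
  M_B = -w₀L²/20 = -(-20)·4²/20 = 16 kN·m
Load 3 — point force P=-7 kN at a=4/3 m (b=L-a=8/3):
  R_A = Pb²(3a+b)/L³ = (-7)·(8/3)²·(3·(4/3)+(8/3))/4³ = -140/27 kN
  M_A = Pab²/L² = (-7)·(4/3)·(8/3)²/4² = -112/27 kN·m
  R_B = Pa²(a+3b)/L³ = (-7)·(4/3)²·((4/3)+3·(8/3))/4³ = -49/27 kN
  M_B = -Pa²b/L² = -(-7)·(4/3)²·(8/3)/4² = 56/27 kN·m
Load 4 — applied couple M₀=13 kN·m at a=8/3 m (b=L-a=4/3):
  R_A = 6M₀ab/L³ = 6·13·(8/3)·(4/3)/4³ = 13/3 kN
  M_A = M₀b(2a-b)/L² = 13·(4/3)·(2·(8/3)-(4/3))/4² = 13/3 kN·m
  R_B = -6M₀ab/L³ = -6·13·(8/3)·(4/3)/4³ = -13/3 kN
  M_B = M₀a(2b-a)/L² = 13·(8/3)·(2·(4/3)-(8/3))/4² = 0 kN·m
Superposition: R_A = -1099/54 kN, M_A = -971/54 kN·m, R_B = -2249/54 kN, M_B = 1381/54 kN·m

R_A = -1099/54 kN, M_A = -971/54 kN·m, R_B = -2249/54 kN, M_B = 1381/54 kN·m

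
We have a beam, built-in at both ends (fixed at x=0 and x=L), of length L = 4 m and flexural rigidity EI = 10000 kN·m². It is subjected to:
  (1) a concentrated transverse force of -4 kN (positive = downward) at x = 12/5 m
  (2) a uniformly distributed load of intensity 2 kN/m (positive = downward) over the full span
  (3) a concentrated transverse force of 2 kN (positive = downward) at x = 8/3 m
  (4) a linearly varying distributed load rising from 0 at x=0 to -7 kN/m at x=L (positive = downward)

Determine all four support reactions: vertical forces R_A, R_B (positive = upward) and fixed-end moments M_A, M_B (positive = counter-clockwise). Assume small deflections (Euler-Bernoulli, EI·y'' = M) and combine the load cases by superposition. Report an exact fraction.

Load 1 — point force P=-4 kN at a=12/5 m (b=L-a=8/5):
  R_A = Pb²(3a+b)/L³ = (-4)·(8/5)²·(3·(12/5)+(8/5))/4³ = -176/125 kN
  M_A = Pab²/L² = (-4)·(12/5)·(8/5)²/4² = -192/125 kN·m
  R_B = Pa²(a+3b)/L³ = (-4)·(12/5)²·((12/5)+3·(8/5))/4³ = -324/125 kN
  M_B = -Pa²b/L² = -(-4)·(12/5)²·(8/5)/4² = 288/125 kN·m
Load 2 — uniform load w=2 kN/m over full span:
  R_A = wL/2 = 2·4/2 = 4 kN
  M_A = wL²/12 = 2·4²/12 = 8/3 kN·m
  R_B = wL/2 = 2·4/2 = 4 kN
  M_B = -wL²/12 = -2·4²/12 = -8/3 kN·m
Load 3 — point force P=2 kN at a=8/3 m (b=L-a=4/3):
  R_A = Pb²(3a+b)/L³ = 2·(4/3)²·(3·(8/3)+(4/3))/4³ = 14/27 kN
  M_A = Pab²/L² = 2·(8/3)·(4/3)²/4² = 16/27 kN·m
  R_B = Pa²(a+3b)/L³ = 2·(8/3)²·((8/3)+3·(4/3))/4³ = 40/27 kN
  M_B = -Pa²b/L² = -2·(8/3)²·(4/3)/4² = -32/27 kN·m
Load 4 — triangular load w₀=-7 kN/m (0→w₀ over full span):
  R_A = 3w₀L/20 = 3·(-7)·4/20 = -21/5 kN
  M_A = w₀L²/30 = (-7)·4²/30 = -56/15 kN·m
  R_B = 7w₀L/20 = 7·(-7)·4/20 = -49/5 kN
  M_B = -w₀L²/20 = -(-7)·4²/20 = 28/5 kN·m
Superposition: R_A = -3677/3375 kN, M_A = -6784/3375 kN·m, R_B = -23323/3375 kN, M_B = 13676/3375 kN·m

R_A = -3677/3375 kN, M_A = -6784/3375 kN·m, R_B = -23323/3375 kN, M_B = 13676/3375 kN·m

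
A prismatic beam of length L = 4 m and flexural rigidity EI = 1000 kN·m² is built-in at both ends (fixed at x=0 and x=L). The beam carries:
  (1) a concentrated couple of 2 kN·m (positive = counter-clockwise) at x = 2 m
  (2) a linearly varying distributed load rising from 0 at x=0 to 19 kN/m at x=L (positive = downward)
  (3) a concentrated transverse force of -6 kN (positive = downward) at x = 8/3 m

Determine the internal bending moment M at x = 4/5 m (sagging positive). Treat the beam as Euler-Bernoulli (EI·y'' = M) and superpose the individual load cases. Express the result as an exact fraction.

M(4/5) = -589/750 kN·m

Load 1 — applied couple M₀=2 kN·m at a=2 m (b=L-a=2):
  M_1 = R_Ax - M_A  [x≤a] with R_A=3/4, M_A=1/2 = (3/4)·(4/5) - (1/2) = 1/10 kN·m
Load 2 — triangular load w₀=19 kN/m (0→w₀ over full span):
  M_2 = 3w₀Lx/20 - w₀L²/30 - w₀x³/(6L) = 3·19·4·(4/5)/20 - 19·4²/30 - 19·(4/5)³/(6·4) = -532/375 kN·m
Load 3 — point force P=-6 kN at a=8/3 m (b=L-a=4/3):
  M_3 = Pb²(3a+b)x/L³ - Pab²/L²  [x≤a] = (-6)·(4/3)²·(3·(8/3)+(4/3))·(4/5)/4³ - (-6)·(8/3)·(4/3)²/4² = 8/15 kN·m
Superposition: M = Σ M_i = -589/750 kN·m ≈ -0.785333 kN·m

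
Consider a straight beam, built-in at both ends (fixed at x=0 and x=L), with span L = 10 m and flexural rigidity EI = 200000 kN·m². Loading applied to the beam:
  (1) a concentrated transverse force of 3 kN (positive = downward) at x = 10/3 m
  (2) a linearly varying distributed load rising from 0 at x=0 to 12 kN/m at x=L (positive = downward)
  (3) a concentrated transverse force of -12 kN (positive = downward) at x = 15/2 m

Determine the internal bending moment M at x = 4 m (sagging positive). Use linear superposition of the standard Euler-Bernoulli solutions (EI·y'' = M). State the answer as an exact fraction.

M(4) = 7117/360 kN·m

Load 1 — point force P=3 kN at a=10/3 m (b=L-a=20/3):
  M_1 = Pa²(a+3b)(L-x)/L³ - Pa²b/L²  [x>a] = 3·(10/3)²·((10/3)+3·(20/3))·(10-4)/10³ - 3·(10/3)²·(20/3)/10² = 22/9 kN·m
Load 2 — triangular load w₀=12 kN/m (0→w₀ over full span):
  M_2 = 3w₀Lx/20 - w₀L²/30 - w₀x³/(6L) = 3·12·10·4/20 - 12·10²/30 - 12·4³/(6·10) = 96/5 kN·m
Load 3 — point force P=-12 kN at a=15/2 m (b=L-a=5/2):
  M_3 = Pb²(3a+b)x/L³ - Pab²/L²  [x≤a] = (-12)·(5/2)²·(3·(15/2)+(5/2))·4/10³ - (-12)·(15/2)·(5/2)²/10² = -15/8 kN·m
Superposition: M = Σ M_i = 7117/360 kN·m ≈ 19.769444 kN·m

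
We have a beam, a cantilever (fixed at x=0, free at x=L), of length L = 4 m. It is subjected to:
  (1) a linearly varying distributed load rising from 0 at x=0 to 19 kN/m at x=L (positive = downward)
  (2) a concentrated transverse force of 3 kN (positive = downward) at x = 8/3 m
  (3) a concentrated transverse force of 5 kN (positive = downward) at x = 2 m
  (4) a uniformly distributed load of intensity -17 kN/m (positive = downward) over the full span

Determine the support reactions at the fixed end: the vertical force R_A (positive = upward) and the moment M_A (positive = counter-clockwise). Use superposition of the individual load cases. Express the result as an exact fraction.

Load 1 — triangular load w₀=19 kN/m (0→w₀ over full span):
  R_A = w₀L/2 = 19·4/2 = 38 kN
  M_A = w₀L²/3 = 19·4²/3 = 304/3 kN·m
Load 2 — point force P=3 kN at a=8/3 m (b=L-a=4/3):
  R_A = P = 3 kN
  M_A = Pa = 3·(8/3) = 8 kN·m
Load 3 — point force P=5 kN at a=2 m (b=L-a=2):
  R_A = P = 5 kN
  M_A = Pa = 5·2 = 10 kN·m
Load 4 — uniform load w=-17 kN/m over full span:
  R_A = wL = (-17)·4 = -68 kN
  M_A = wL²/2 = (-17)·4²/2 = -136 kN·m
Superposition: R_A = -22 kN, M_A = -50/3 kN·m

R_A = -22 kN, M_A = -50/3 kN·m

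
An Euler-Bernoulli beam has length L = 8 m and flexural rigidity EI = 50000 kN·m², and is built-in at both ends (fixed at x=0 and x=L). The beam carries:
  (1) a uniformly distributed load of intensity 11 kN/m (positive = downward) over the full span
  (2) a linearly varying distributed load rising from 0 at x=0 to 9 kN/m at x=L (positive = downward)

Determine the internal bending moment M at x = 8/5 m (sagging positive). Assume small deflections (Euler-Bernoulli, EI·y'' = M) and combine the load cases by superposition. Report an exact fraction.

Load 1 — uniform load w=11 kN/m over full span:
  M_1 = wLx/2 - wL²/12 - wx²/2 = 11·8·(8/5)/2 - 11·8²/12 - 11·(8/5)²/2 = -176/75 kN·m
Load 2 — triangular load w₀=9 kN/m (0→w₀ over full span):
  M_2 = 3w₀Lx/20 - w₀L²/30 - w₀x³/(6L) = 3·9·8·(8/5)/20 - 9·8²/30 - 9·(8/5)³/(6·8) = -336/125 kN·m
Superposition: M = Σ M_i = -1888/375 kN·m ≈ -5.034667 kN·m

M(8/5) = -1888/375 kN·m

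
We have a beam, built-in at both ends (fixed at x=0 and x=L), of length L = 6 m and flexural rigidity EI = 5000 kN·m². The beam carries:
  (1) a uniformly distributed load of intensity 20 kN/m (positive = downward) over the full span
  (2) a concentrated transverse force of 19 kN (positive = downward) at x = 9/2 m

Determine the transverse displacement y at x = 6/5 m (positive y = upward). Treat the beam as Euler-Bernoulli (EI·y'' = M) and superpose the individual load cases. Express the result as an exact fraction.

y(6/5) = -61281/10000000 m

Load 1 — uniform load w=20 kN/m over full span:
  y_1 = -wx²(L-x)²/(24EI) = -20·(6/5)²·(6-(6/5))²/(24·5000) = -432/78125 m
Load 2 — point force P=19 kN at a=9/2 m (b=L-a=3/2):
  y_2 = -Pb²x²(3aL-(3a+b)x)/(6L³EI)  [x≤a] = -19·(3/2)²·(6/5)²·(3·(9/2)·6-(3·(9/2)+(3/2))·(6/5))/(6·6³·5000) = -1197/2000000 m
Superposition: y = Σ y_i = -61281/10000000 m ≈ -0.006128 m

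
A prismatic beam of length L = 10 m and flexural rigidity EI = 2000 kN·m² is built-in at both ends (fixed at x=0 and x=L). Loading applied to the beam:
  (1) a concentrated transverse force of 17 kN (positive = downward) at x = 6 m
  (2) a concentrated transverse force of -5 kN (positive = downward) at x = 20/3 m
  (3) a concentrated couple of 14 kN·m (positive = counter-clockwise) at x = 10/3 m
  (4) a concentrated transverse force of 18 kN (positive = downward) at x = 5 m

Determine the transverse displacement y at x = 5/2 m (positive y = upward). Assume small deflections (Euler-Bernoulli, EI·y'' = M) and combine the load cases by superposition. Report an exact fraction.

y(5/2) = -3589/103680 m

Load 1 — point force P=17 kN at a=6 m (b=L-a=4):
  y_1 = -Pb²x²(3aL-(3a+b)x)/(6L³EI)  [x≤a] = -17·4²·(5/2)²·(3·6·10-(3·6+4)·(5/2))/(6·10³·2000) = -17/960 m
Load 2 — point force P=-5 kN at a=20/3 m (b=L-a=10/3):
  y_2 = -Pb²x²(3aL-(3a+b)x)/(6L³EI)  [x≤a] = -(-5)·(10/3)²·(5/2)²·(3·(20/3)·10-(3·(20/3)+(10/3))·(5/2))/(6·10³·2000) = 85/20736 m
Load 3 — applied couple M₀=14 kN·m at a=10/3 m (b=L-a=20/3):
  y_3 = (R_Ax³/6 - M_Ax²/2)/EI  [x≤a] with R_A=28/15, M_A=0 = ((28/15)·(5/2)³/6 - 0·(5/2)²/2)/2000 = 7/2880 m
Load 4 — point force P=18 kN at a=5 m (b=L-a=5):
  y_4 = -Pb²x²(3aL-(3a+b)x)/(6L³EI)  [x≤a] = -18·5²·(5/2)²·(3·5·10-(3·5+5)·(5/2))/(6·10³·2000) = -3/128 m
Superposition: y = Σ y_i = -3589/103680 m ≈ -0.034616 m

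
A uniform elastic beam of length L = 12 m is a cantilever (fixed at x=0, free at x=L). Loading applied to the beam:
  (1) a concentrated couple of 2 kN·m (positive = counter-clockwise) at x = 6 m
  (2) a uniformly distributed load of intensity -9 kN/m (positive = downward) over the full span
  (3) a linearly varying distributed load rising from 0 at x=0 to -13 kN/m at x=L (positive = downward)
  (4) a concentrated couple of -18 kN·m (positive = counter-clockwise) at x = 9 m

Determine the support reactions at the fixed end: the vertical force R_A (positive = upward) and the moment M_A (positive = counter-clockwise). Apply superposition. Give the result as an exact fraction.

Load 1 — applied couple M₀=2 kN·m at a=6 m (b=L-a=6):
  R_A = 0 kN
  M_A = -M₀ = -2 kN·m
Load 2 — uniform load w=-9 kN/m over full span:
  R_A = wL = (-9)·12 = -108 kN
  M_A = wL²/2 = (-9)·12²/2 = -648 kN·m
Load 3 — triangular load w₀=-13 kN/m (0→w₀ over full span):
  R_A = w₀L/2 = (-13)·12/2 = -78 kN
  M_A = w₀L²/3 = (-13)·12²/3 = -624 kN·m
Load 4 — applied couple M₀=-18 kN·m at a=9 m (b=L-a=3):
  R_A = 0 kN
  M_A = -M₀ = -(-18) = 18 kN·m
Superposition: R_A = -186 kN, M_A = -1256 kN·m

R_A = -186 kN, M_A = -1256 kN·m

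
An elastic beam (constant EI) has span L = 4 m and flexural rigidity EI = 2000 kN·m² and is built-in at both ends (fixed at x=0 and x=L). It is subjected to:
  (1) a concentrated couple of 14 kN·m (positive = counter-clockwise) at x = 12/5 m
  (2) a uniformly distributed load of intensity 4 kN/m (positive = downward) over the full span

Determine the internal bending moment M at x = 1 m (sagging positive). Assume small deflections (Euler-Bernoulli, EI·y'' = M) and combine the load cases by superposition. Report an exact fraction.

Load 1 — applied couple M₀=14 kN·m at a=12/5 m (b=L-a=8/5):
  M_1 = R_Ax - M_A  [x≤a] with R_A=126/25, M_A=112/25 = (126/25)·1 - (112/25) = 14/25 kN·m
Load 2 — uniform load w=4 kN/m over full span:
  M_2 = wLx/2 - wL²/12 - wx²/2 = 4·4·1/2 - 4·4²/12 - 4·1²/2 = 2/3 kN·m
Superposition: M = Σ M_i = 92/75 kN·m ≈ 1.226667 kN·m

M(1) = 92/75 kN·m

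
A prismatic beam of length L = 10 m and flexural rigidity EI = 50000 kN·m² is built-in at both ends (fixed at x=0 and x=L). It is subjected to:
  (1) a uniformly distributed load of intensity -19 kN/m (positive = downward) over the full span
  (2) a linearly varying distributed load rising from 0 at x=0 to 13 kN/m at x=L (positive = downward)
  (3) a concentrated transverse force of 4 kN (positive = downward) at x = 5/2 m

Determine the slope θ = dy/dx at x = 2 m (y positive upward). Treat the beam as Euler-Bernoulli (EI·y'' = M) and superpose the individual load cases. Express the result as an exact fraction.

Load 1 — uniform load w=-19 kN/m over full span:
  θ_1 = -wx(L-x)(L-2x)/(12EI) = -(-19)·2·(10-2)·(10-2·2)/(12·50000) = 19/6250 rad
Load 2 — triangular load w₀=13 kN/m (0→w₀ over full span):
  θ_2 = -w₀(2x(L-x)(L-2x)(x+2L)+x²(L-x)²)/(120LEI) = -13·(2·2·(10-2)·(10-2·2)·(2+2·10)+2²·(10-2)²)/(120·10·50000) = -91/93750 rad
Load 3 — point force P=4 kN at a=5/2 m (b=L-a=15/2):
  θ_3 = -Pb²x(2aL-(3a+b)x)/(2L³EI)  [x≤a] = -4·(15/2)²·2·(2·(5/2)·10-(3·(5/2)+(15/2))·2)/(2·10³·50000) = -9/100000 rad
Superposition: θ = Σ θ_i = 2969/1500000 rad ≈ 0.001979 rad

θ(2) = 2969/1500000 rad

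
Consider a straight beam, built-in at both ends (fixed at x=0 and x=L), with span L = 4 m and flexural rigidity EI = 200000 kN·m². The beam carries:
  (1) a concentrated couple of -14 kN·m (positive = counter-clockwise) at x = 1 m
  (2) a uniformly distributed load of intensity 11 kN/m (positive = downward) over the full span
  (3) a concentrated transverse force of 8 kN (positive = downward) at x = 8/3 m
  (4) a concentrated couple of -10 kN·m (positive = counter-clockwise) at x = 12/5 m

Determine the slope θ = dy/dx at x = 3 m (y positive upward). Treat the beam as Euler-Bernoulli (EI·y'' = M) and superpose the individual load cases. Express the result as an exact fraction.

θ(3) = 13081/288000000 rad

Load 1 — applied couple M₀=-14 kN·m at a=1 m (b=L-a=3):
  θ_1 = (R_Ax²/2 - M_Ax - M₀(x-a))/EI  [x>a] with R_A=-63/16, M_A=21/8 = ((-63/16)·3²/2 - (21/8)·3 - (-14)·(3-1))/200000 = 77/6400000 rad
Load 2 — uniform load w=11 kN/m over full span:
  θ_2 = -wx(L-x)(L-2x)/(12EI) = -11·3·(4-3)·(4-2·3)/(12·200000) = 11/400000 rad
Load 3 — point force P=8 kN at a=8/3 m (b=L-a=4/3):
  θ_3 = Pa²(L-x)(2bL-(3b+a)(L-x))/(2L³EI)  [x>a] = 8·(8/3)²·(4-3)·(2·(4/3)·4-(3·(4/3)+(8/3))·(4-3))/(2·4³·200000) = 1/112500 rad
Load 4 — applied couple M₀=-10 kN·m at a=12/5 m (b=L-a=8/5):
  θ_4 = (R_Ax²/2 - M_Ax - M₀(x-a))/EI  [x>a] with R_A=-18/5, M_A=-16/5 = ((-18/5)·3²/2 - (-16/5)·3 - (-10)·(3-(12/5)))/200000 = -3/1000000 rad
Superposition: θ = Σ θ_i = 13081/288000000 rad ≈ 0.000045 rad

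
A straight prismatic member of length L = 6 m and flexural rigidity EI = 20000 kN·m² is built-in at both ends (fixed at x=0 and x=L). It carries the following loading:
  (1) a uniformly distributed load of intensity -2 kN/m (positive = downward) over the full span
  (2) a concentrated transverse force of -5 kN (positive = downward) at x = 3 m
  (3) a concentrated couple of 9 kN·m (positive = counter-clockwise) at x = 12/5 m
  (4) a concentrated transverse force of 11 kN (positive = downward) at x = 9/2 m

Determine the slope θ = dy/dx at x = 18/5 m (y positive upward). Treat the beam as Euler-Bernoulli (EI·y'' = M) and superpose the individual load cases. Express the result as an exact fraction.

θ(18/5) = -2637/12500000 rad

Load 1 — uniform load w=-2 kN/m over full span:
  θ_1 = -wx(L-x)(L-2x)/(12EI) = -(-2)·(18/5)·(6-(18/5))·(6-2·(18/5))/(12·20000) = -27/312500 rad
Load 2 — point force P=-5 kN at a=3 m (b=L-a=3):
  θ_2 = Pa²(L-x)(2bL-(3b+a)(L-x))/(2L³EI)  [x>a] = (-5)·3²·(6-(18/5))·(2·3·6-(3·3+3)·(6-(18/5)))/(2·6³·20000) = -9/100000 rad
Load 3 — applied couple M₀=9 kN·m at a=12/5 m (b=L-a=18/5):
  θ_3 = (R_Ax²/2 - M_Ax - M₀(x-a))/EI  [x>a] with R_A=54/25, M_A=27/25 = ((54/25)·(18/5)²/2 - (27/25)·(18/5) - 9·((18/5)-(12/5)))/20000 = -27/781250 rad
Load 4 — point force P=11 kN at a=9/2 m (b=L-a=3/2):
  θ_4 = -Pb²x(2aL-(3a+b)x)/(2L³EI)  [x≤a] = -11·(3/2)²·(18/5)·(2·(9/2)·6-(3·(9/2)+(3/2))·(18/5))/(2·6³·20000) = 0 rad
Superposition: θ = Σ θ_i = -2637/12500000 rad ≈ -0.000211 rad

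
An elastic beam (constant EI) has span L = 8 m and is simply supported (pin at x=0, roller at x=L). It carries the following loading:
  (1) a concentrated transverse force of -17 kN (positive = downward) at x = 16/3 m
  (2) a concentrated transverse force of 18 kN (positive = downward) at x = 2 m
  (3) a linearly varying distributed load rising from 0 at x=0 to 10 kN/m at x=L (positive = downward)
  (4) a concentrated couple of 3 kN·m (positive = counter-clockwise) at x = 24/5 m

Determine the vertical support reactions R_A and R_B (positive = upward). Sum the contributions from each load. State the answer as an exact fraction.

Load 1 — point force P=-17 kN at a=16/3 m (b=L-a=8/3):
  R_A = Pb/L = (-17)·(8/3)/8 = -17/3 kN
  R_B = Pa/L = (-17)·(16/3)/8 = -34/3 kN
Load 2 — point force P=18 kN at a=2 m (b=L-a=6):
  R_A = Pb/L = 18·6/8 = 27/2 kN
  R_B = Pa/L = 18·2/8 = 9/2 kN
Load 3 — triangular load w₀=10 kN/m (0→w₀ over full span):
  R_A = w₀L/6 = 10·8/6 = 40/3 kN
  R_B = w₀L/3 = 10·8/3 = 80/3 kN
Load 4 — applied couple M₀=3 kN·m at a=24/5 m (b=L-a=16/5):
  R_A = M₀/L = 3/8 kN
  R_B = -M₀/L = -3/8 kN
Superposition: R_A = 517/24 kN, R_B = 467/24 kN

R_A = 517/24 kN, R_B = 467/24 kN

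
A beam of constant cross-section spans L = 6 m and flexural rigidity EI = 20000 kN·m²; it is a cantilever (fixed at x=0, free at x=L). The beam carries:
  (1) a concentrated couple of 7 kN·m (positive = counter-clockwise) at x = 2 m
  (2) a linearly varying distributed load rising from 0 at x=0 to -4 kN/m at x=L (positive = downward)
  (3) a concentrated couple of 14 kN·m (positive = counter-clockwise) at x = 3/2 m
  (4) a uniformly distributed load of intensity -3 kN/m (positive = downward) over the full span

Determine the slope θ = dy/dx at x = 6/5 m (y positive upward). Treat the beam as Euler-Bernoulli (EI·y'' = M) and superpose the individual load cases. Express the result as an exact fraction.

θ(6/5) = 39663/6250000 rad

Load 1 — applied couple M₀=7 kN·m at a=2 m (b=L-a=4):
  θ_1 = M₀x/EI  [x≤a] = 7·(6/5)/20000 = 21/50000 rad
Load 2 — triangular load w₀=-4 kN/m (0→w₀ over full span):
  θ_2 = (w₀Lx²/4-w₀L²x/3-w₀x⁴/(24L))/EI = ((-4)·6·(6/5)²/4-(-4)·6²·(6/5)/3-(-4)·(6/5)⁴/(24·6))/20000 = 7659/3125000 rad
Load 3 — applied couple M₀=14 kN·m at a=3/2 m (b=L-a=9/2):
  θ_3 = M₀x/EI  [x≤a] = 14·(6/5)/20000 = 21/25000 rad
Load 4 — uniform load w=-3 kN/m over full span:
  θ_4 = -wx(x²-3Lx+3L²)/(6EI) = -(-3)·(6/5)·((6/5)²-3·6·(6/5)+3·6²)/(6·20000) = 1647/625000 rad
Superposition: θ = Σ θ_i = 39663/6250000 rad ≈ 0.006346 rad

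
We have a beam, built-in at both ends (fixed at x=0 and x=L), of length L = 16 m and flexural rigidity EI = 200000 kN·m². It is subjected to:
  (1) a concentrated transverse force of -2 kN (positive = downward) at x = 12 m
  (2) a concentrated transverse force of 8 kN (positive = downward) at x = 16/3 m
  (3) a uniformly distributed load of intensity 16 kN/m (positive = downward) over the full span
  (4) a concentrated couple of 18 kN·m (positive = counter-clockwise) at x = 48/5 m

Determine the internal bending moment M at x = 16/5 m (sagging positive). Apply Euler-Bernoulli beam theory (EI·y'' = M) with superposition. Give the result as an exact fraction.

Load 1 — point force P=-2 kN at a=12 m (b=L-a=4):
  M_1 = Pb²(3a+b)x/L³ - Pab²/L²  [x≤a] = (-2)·4²·(3·12+4)·(16/5)/16³ - (-2)·12·4²/16² = 1/2 kN·m
Load 2 — point force P=8 kN at a=16/3 m (b=L-a=32/3):
  M_2 = Pb²(3a+b)x/L³ - Pab²/L²  [x≤a] = 8·(32/3)²·(3·(16/3)+(32/3))·(16/5)/16³ - 8·(16/3)·(32/3)²/16² = 0 kN·m
Load 3 — uniform load w=16 kN/m over full span:
  M_3 = wLx/2 - wL²/12 - wx²/2 = 16·16·(16/5)/2 - 16·16²/12 - 16·(16/5)²/2 = -1024/75 kN·m
Load 4 — applied couple M₀=18 kN·m at a=48/5 m (b=L-a=32/5):
  M_4 = R_Ax - M_A  [x≤a] with R_A=81/50, M_A=144/25 = (81/50)·(16/5) - (144/25) = -72/125 kN·m
Superposition: M = Σ M_i = -10297/750 kN·m ≈ -13.729333 kN·m

M(16/5) = -10297/750 kN·m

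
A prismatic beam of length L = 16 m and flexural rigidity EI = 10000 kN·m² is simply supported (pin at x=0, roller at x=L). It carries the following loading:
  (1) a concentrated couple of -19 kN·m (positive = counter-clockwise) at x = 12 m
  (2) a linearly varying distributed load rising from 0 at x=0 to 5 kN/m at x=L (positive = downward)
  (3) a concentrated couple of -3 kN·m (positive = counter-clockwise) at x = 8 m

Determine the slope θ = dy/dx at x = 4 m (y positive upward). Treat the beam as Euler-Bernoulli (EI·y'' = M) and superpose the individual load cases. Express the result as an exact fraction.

θ(4) = -4729/180000 rad

Load 1 — applied couple M₀=-19 kN·m at a=12 m (b=L-a=4):
  θ_1 = (M₀x²/(2L)+C₁)/EI  [x≤a] with C₁=M₀(3b²-L²)/(6L)=247/6 = ((-19)·4²/(2·16)+(247/6))/10000 = 19/6000 rad
Load 2 — triangular load w₀=5 kN/m (0→w₀ over full span):
  θ_2 = -w₀(7L⁴-30L²x²+15x⁴)/(360LEI) = -5·(7·16⁴-30·16²·4²+15·4⁴)/(360·16·10000) = -1327/45000 rad
Load 3 — applied couple M₀=-3 kN·m at a=8 m (b=L-a=8):
  θ_3 = (M₀x²/(2L)+C₁)/EI  [x≤a] with C₁=M₀(3b²-L²)/(6L)=2 = ((-3)·4²/(2·16)+2)/10000 = 1/20000 rad
Superposition: θ = Σ θ_i = -4729/180000 rad ≈ -0.026272 rad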